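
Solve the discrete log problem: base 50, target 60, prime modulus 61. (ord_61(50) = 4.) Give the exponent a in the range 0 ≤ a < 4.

2

Successive powers of 50 modulo 61:
  50^0=1  50^1=50  50^2=60
So 50^2 ≡ 60 (mod 61), giving a = 2.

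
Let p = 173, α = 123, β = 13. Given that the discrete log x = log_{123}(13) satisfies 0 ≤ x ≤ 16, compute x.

6

Compute 123^0 mod 173 = 1, then multiply by 123 repeatedly:
  123^0=1  123^1=123  123^2=78  123^3=79  123^4=29
  123^5=107  123^6=13
Found 13 at exponent 6.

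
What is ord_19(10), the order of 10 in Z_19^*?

18

The order of 10 must divide p − 1 = 18 = 2 · 3^2.
Divisors: 1, 2, 3, 6, 9, 18.
Check each in increasing order: 10^1 ≡ 10;  10^2 ≡ 5;  10^3 ≡ 12;  10^6 ≡ 11;  10^9 ≡ 18;  10^18 ≡ 1.
Smallest exponent giving 1 is 18.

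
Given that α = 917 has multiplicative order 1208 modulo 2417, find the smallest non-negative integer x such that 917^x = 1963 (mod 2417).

621

Baby-step giant-step with m = ceil(sqrt(1208)) = 35.
Baby table (917^j mod 2417 for j=0..34):
  0:1  1:917  2:2190  3:2120  4:772  5:2160  6:1197  7:331
  8:1402  9:2207  10:790  11:1747  12:1945  13:2236  14:796  15:2415
  16:583  17:454  18:594  19:873  20:514  21:23  22:1755  23:2030
  24:420  25:837  26:1340  27:944  28:362  29:825  30:4  31:1251
  32:1509  33:1229  34:671
Giant step factor: 917^(-35) ≡ 1714 (mod 2417).
Scan 1963·1714^i mod 2417 for i = 0, 1, …:
  i=0: 1963   i=1: 118   i=2: 1641   i=3: 1703
  i=4: 1623   i=5: 2272   i=6: 421   i=7: 1328
  i=8: 1795   i=9: 2206     …   i=16: 170
  i=17: 1340
Match at i=17, j=26: x = 17·35 + 26 = 621.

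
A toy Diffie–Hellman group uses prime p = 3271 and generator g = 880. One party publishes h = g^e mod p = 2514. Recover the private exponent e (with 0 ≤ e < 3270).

1841

Baby-step giant-step with m = ceil(sqrt(3270)) = 58.
Baby table (880^j mod 3271 for j=0..57):
  0:1  1:880  2:2444  3:1673  4:290  5:62  6:2224  7:1062
  8:2325  9:1625  10:573  11:506  12:424  13:226  14:2620  15:2816
  16:1933  17:120  18:928  19:2161  20:1229  21:2090  22:898  23:1929
  24:3142  25:965  26:2011  27:69  28:1842  29:1815  30:952  31:384
  32:1007  33:2990  34:1316  35:146  36:911  37:285  38:2204  39:3088
  40:2510  41:875  42:1315  43:2537  44:1738  45:1883  46:1914  47:3026
  48:286  49:3084  50:2261  51:912  52:1165  53:1377  54:1490  55:2800
  56:937  57:268
Giant step factor: 880^(-58) ≡ 728 (mod 3271).
Scan 2514·728^i mod 3271 for i = 0, 1, …:
  i=0: 2514   i=1: 1703   i=2: 75   i=3: 2264
  i=4: 2879   i=5: 2472   i=6: 566   i=7: 3173
  i=8: 618   i=9: 1777     …   i=30: 1302
  i=31: 2537
Match at i=31, j=43: e = 31·58 + 43 = 1841.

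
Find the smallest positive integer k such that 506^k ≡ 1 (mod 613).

68

The order of 506 must divide p − 1 = 612 = 2^2 · 3^2 · 17.
Divisors: 1, 2, 3, 4, 6, 9, 12, 17, 18, 34, 36, 51, 68, 102, 153, 204, 306, 612.
Check each in increasing order: 506^1 ≡ 506;  506^2 ≡ 415;  506^3 ≡ 344;  506^4 ≡ 585;  506^6 ≡ 27;  506^9 ≡ 93;  506^12 ≡ 116;  506^17 ≡ 578;  506^18 ≡ 67;  506^34 ≡ 612;  506^36 ≡ 198;  506^51 ≡ 35;  506^68 ≡ 1.
Smallest exponent giving 1 is 68.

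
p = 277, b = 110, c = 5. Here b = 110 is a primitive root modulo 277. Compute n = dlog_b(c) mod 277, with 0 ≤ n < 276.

203

Baby-step giant-step with m = ceil(sqrt(276)) = 17.
Baby table (110^j mod 277 for j=0..16):
  0:1  1:110  2:189  3:15  4:265  5:65  6:225  7:97
  8:144  9:51  10:70  11:221  12:211  13:219  14:268  15:118
  16:238
Giant step factor: 110^(-17) ≡ 119 (mod 277).
Scan 5·119^i mod 277 for i = 0, 1, …:
  i=0: 5   i=1: 41   i=2: 170   i=3: 9
  i=4: 240   i=5: 29   i=6: 127   i=7: 155
  i=8: 163   i=9: 7   i=10: 2   i=11: 238
Match at i=11, j=16: n = 11·17 + 16 = 203.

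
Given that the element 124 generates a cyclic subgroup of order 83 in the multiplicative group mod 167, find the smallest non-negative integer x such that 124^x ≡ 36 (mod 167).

67

Baby-step giant-step with m = ceil(sqrt(83)) = 10.
Baby table (124^j mod 167 for j=0..9):
  0:1  1:124  2:12  3:152  4:144  5:154  6:58  7:11
  8:28  9:132
Giant step factor: 124^(-10) ≡ 84 (mod 167).
Scan 36·84^i mod 167 for i = 0, 1, …:
  i=0: 36   i=1: 18   i=2: 9   i=3: 88
  i=4: 44   i=5: 22   i=6: 11
Match at i=6, j=7: x = 6·10 + 7 = 67.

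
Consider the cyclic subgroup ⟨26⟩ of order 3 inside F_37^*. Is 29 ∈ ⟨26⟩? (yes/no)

no

29 ∈ ⟨26⟩ iff 29^3 ≡ 1 (mod 37), since |⟨26⟩| = 3.
29^3 mod 37 = 6.
Since 6 ≠ 1, 29 does not lie in the subgroup.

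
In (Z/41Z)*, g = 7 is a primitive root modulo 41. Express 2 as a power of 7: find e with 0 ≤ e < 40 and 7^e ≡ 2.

14

Successive powers of 7 modulo 41:
  7^0=1  7^1=7  7^2=8  7^3=15  7^4=23  7^5=38
  7^6=20  7^7=17  7^8=37  7^9=13  7^10=9  7^11=22
  7^12=31  7^13=12  7^14=2
So 7^14 ≡ 2 (mod 41), giving e = 14.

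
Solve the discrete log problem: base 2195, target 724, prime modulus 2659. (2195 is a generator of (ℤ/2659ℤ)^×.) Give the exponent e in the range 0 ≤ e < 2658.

1080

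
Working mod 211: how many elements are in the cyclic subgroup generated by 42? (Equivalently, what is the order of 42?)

The order of 42 must divide p − 1 = 210 = 2 · 3 · 5 · 7.
Divisors: 1, 2, 3, 5, 6, 7, 10, 14, 15, 21, 30, 35, 42, 70, 105, 210.
Check each in increasing order: 42^1 ≡ 42;  42^2 ≡ 76;  42^3 ≡ 27;  42^5 ≡ 153;  42^6 ≡ 96;  42^7 ≡ 23;  42^10 ≡ 199;  42^14 ≡ 107;  42^15 ≡ 63;  42^21 ≡ 140;  42^30 ≡ 171;  42^35 ≡ 210;  42^42 ≡ 188;  42^70 ≡ 1.
Smallest exponent giving 1 is 70.

70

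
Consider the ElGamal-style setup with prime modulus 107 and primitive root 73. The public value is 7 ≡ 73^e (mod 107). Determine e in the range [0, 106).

35

Baby-step giant-step with m = ceil(sqrt(106)) = 11.
Baby table (73^j mod 107 for j=0..10):
  0:1  1:73  2:86  3:72  4:13  5:93  6:48  7:80
  8:62  9:32  10:89
Giant step factor: 73^(-11) ≡ 82 (mod 107).
Scan 7·82^i mod 107 for i = 0, 1, …:
  i=0: 7   i=1: 39   i=2: 95   i=3: 86
Match at i=3, j=2: e = 3·11 + 2 = 35.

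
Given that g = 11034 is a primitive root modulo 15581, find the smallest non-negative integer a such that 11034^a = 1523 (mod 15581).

Baby-step giant-step with m = ceil(sqrt(15580)) = 125.
Baby table (11034^j mod 15581 for j=0..124):
  0:1  1:11034  2:14803  3:679  4:13206  5:1492  6:9192  7:7799
  8:303  9:8968  10:13562  11:3184  12:12682  13:227  14:11758  15:10366
  16:13904  17:6210  18:11483  19:14311  20:9720  21:6457  22:10206  23:9117
  24:6042  25:11910  26:4786  27:4715  28:351  29:8846  30:7380  31:4614
  32:7749  33:9519  34:1125  35:10774  36:12867  37:406  38:8057  39:11333
  40:10797  41:1772  42:13674  43:8093  44:3451  45:13951  46:10635  47:6079
  48:15062  49:7162  50:14257  51:5962  52:1726  53:4702  54:12719  55:3379
  56:14134  57:4327  58:3934  59:14671  60:8805  61:6835  62:5350  63:11072
  64:13408  65:2277  66:7846  67:4728  68:3564  69:14313  70:626  71:4901
  72:11564  73:4367  74:9026  75:14713  76:4803  77:5321  78:2706  79:4808
  80:13748  81:14397  82:8203  83:1873  84:6276  85:7420  86:9706  87:7791
  88:5517  89:15192  90:8130  91:6603  92:746  93:4596  94:11690  95:7942
  96:4484  97:6781  98:1592  99:6341  100:7904  101:5879  102:5183  103:6952
  104:3105  105:13532  106:14946  107:4860  108:11019  109:5103  110:12349  111:3021
  112:5955  113:2393  114:10148  115:7966  116:4423  117:3690  118:2307  119:11665
  120:12550  121:8353  122:5387  123:14224  124:203
Giant step factor: 11034^(-125) ≡ 13067 (mod 15581).
Scan 1523·13067^i mod 15581 for i = 0, 1, …:
  i=0: 1523   i=1: 4104   i=2: 12747   i=3: 4159
  i=4: 14706   i=5: 2829   i=6: 8411   i=7: 13744
  i=8: 6242   i=9: 13260     …   i=100: 4740
  i=101: 3105
Match at i=101, j=104: a = 101·125 + 104 = 12729.

12729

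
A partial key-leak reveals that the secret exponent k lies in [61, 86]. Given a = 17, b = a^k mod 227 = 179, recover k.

Compute 17^61 mod 227 = 179, then multiply by 17 repeatedly:
  17^61=179
Found 179 at exponent 61.

61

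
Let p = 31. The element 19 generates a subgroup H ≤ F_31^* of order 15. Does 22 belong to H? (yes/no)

⟨19⟩ has order 15; its elements mod 31 are {1, 2, 4, 5, 7, 8, 9, 10, 14, 16, 18, 19, 20, 25, 28}.
22 is not in this set.

no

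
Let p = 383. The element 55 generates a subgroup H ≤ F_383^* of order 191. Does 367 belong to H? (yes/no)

no

367 ∈ ⟨55⟩ iff 367^191 ≡ 1 (mod 383), since |⟨55⟩| = 191.
367^191 mod 383 = 382.
Since 382 ≠ 1, 367 does not lie in the subgroup.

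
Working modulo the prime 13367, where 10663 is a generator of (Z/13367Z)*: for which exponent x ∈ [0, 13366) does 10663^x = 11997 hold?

10486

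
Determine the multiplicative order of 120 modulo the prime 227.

The order of 120 must divide p − 1 = 226 = 2 · 113.
Divisors: 1, 2, 113, 226.
Check each in increasing order: 120^1 ≡ 120;  120^2 ≡ 99;  120^113 ≡ 1.
Smallest exponent giving 1 is 113.

113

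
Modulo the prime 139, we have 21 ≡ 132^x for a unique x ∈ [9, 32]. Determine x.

17

Compute 132^9 mod 139 = 39, then multiply by 132 repeatedly:
  132^9=39  132^10=5  132^11=104  132^12=106  132^13=92
  132^14=51  132^15=60  132^16=136  132^17=21
Found 21 at exponent 17.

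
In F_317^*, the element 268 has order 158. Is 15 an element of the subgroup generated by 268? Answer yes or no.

yes

15 ∈ ⟨268⟩ iff 15^158 ≡ 1 (mod 317), since |⟨268⟩| = 158.
15^158 mod 317 = 1.
Since 1 = 1, 15 lies in the subgroup.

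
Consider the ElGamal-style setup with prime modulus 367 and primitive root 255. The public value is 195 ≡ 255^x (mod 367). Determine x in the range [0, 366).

250

Baby-step giant-step with m = ceil(sqrt(366)) = 20.
Baby table (255^j mod 367 for j=0..19):
  0:1  1:255  2:66  3:315  4:319  5:238  6:135  7:294
  8:102  9:320  10:126  11:201  12:242  13:54  14:191  15:261
  16:128  17:344  18:7  19:317
Giant step factor: 255^(-20) ≡ 85 (mod 367).
Scan 195·85^i mod 367 for i = 0, 1, …:
  i=0: 195   i=1: 60   i=2: 329   i=3: 73
  i=4: 333   i=5: 46   i=6: 240   i=7: 215
  i=8: 292   i=9: 231   i=10: 184   i=11: 226
  i=12: 126
Match at i=12, j=10: x = 12·20 + 10 = 250.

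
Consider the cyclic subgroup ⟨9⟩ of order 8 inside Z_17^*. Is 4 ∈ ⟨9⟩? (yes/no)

⟨9⟩ has order 8; its elements mod 17 are {1, 2, 4, 8, 9, 13, 15, 16}.
4 is in this set.

yes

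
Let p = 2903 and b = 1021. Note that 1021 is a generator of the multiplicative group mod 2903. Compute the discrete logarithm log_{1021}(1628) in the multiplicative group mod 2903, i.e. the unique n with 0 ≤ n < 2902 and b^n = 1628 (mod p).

Baby-step giant-step with m = ceil(sqrt(2902)) = 54.
Baby table (1021^j mod 2903 for j=0..53):
  0:1  1:1021  2:264  3:2468  4:24  5:1280  6:530  7:1172
  8:576  9:1690  10:1108  11:2001  12:2212  13:2821  14:465  15:1576
  16:834  17:935  18:2451  19:85  20:2598  21:2119  22:764  23:2040
  24:1389  25:1505  26:918  27:2512  28:1403  29:1284  30:1711  31:2228
  32:1739  33:1786  34:422  35:1218  36:1094  37:2222  38:1419  39:202
  40:129  41:1074  42:2123  43:1945  44:193  45:2552  46:1601  47:232
  48:1729  49:285  50:685  51:2665  52:854  53:1034
Giant step factor: 1021^(-54) ≡ 1030 (mod 2903).
Scan 1628·1030^i mod 2903 for i = 0, 1, …:
  i=0: 1628   i=1: 1809   i=2: 2447   i=3: 606
  i=4: 35   i=5: 1214   i=6: 2130   i=7: 2135
  i=8: 1479   i=9: 2198     …   i=27: 1247
  i=28: 1284
Match at i=28, j=29: n = 28·54 + 29 = 1541.

1541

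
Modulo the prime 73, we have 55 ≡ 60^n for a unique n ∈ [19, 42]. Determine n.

40

Compute 60^19 mod 73 = 59, then multiply by 60 repeatedly:
  60^19=59  60^20=36  60^21=43  60^22=25  60^23=40
  60^24=64  60^25=44  60^26=12  60^27=63  60^28=57
  60^29=62  60^30=70  60^31=39  60^32=4  60^33=21
  60^34=19  60^35=45  60^36=72  60^37=13  60^38=50
  60^39=7  60^40=55
Found 55 at exponent 40.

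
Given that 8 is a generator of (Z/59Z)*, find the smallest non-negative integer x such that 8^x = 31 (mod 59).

55

Baby-step giant-step with m = ceil(sqrt(58)) = 8.
Baby table (8^j mod 59 for j=0..7):
  0:1  1:8  2:5  3:40  4:25  5:23  6:7  7:56
Giant step factor: 8^(-8) ≡ 27 (mod 59).
Scan 31·27^i mod 59 for i = 0, 1, …:
  i=0: 31   i=1: 11   i=2: 2   i=3: 54
  i=4: 42   i=5: 13   i=6: 56
Match at i=6, j=7: x = 6·8 + 7 = 55.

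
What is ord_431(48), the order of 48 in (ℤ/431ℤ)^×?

The order of 48 must divide p − 1 = 430 = 2 · 5 · 43.
Divisors: 1, 2, 5, 10, 43, 86, 215, 430.
Check each in increasing order: 48^1 ≡ 48;  48^2 ≡ 149;  48^5 ≡ 216;  48^10 ≡ 108;  48^43 ≡ 1.
Smallest exponent giving 1 is 43.

43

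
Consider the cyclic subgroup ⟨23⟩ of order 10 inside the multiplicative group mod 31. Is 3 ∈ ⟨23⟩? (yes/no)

⟨23⟩ has order 10; its elements mod 31 are {1, 2, 4, 8, 15, 16, 23, 27, 29, 30}.
3 is not in this set.

no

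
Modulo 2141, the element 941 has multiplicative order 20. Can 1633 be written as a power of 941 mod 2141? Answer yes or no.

1633 ∈ ⟨941⟩ iff 1633^20 ≡ 1 (mod 2141), since |⟨941⟩| = 20.
1633^20 mod 2141 = 1.
Since 1 = 1, 1633 lies in the subgroup.

yes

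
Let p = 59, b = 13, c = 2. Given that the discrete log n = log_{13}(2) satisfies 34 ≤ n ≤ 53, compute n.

Compute 13^34 mod 59 = 53, then multiply by 13 repeatedly:
  13^34=53  13^35=40  13^36=48  13^37=34  13^38=29
  13^39=23  13^40=4  13^41=52  13^42=27  13^43=56
  13^44=20  13^45=24  13^46=17  13^47=44  13^48=41
  13^49=2
Found 2 at exponent 49.

49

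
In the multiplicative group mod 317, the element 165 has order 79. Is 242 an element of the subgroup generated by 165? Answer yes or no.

no

242 ∈ ⟨165⟩ iff 242^79 ≡ 1 (mod 317), since |⟨165⟩| = 79.
242^79 mod 317 = 203.
Since 203 ≠ 1, 242 does not lie in the subgroup.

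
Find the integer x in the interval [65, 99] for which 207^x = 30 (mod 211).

88

Compute 207^65 mod 211 = 157, then multiply by 207 repeatedly:
  207^65=157  207^66=5  207^67=191  207^68=80  207^69=102
  207^70=14  207^71=155  207^72=13  207^73=159  207^74=208
  207^75=12  207^76=163  207^77=192  207^78=76  207^79=118
  207^80=161  207^81=200  207^82=44  207^83=35  207^84=71
  207^85=138  207^86=81  207^87=98  207^88=30
Found 30 at exponent 88.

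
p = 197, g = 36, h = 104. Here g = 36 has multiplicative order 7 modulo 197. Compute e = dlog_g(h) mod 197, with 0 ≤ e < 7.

6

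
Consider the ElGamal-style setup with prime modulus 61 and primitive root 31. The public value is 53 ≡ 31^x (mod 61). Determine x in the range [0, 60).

27

Baby-step giant-step with m = ceil(sqrt(60)) = 8.
Baby table (31^j mod 61 for j=0..7):
  0:1  1:31  2:46  3:23  4:42  5:21  6:41  7:51
Giant step factor: 31^(-8) ≡ 12 (mod 61).
Scan 53·12^i mod 61 for i = 0, 1, …:
  i=0: 53   i=1: 26   i=2: 7   i=3: 23
Match at i=3, j=3: x = 3·8 + 3 = 27.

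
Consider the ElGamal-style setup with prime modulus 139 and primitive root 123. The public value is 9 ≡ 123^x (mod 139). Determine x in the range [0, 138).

124

Baby-step giant-step with m = ceil(sqrt(138)) = 12.
Baby table (123^j mod 139 for j=0..11):
  0:1  1:123  2:117  3:74  4:67  5:40  6:55  7:93
  8:41  9:39  10:71  11:115
Giant step factor: 123^(-12) ≡ 80 (mod 139).
Scan 9·80^i mod 139 for i = 0, 1, …:
  i=0: 9   i=1: 25   i=2: 54   i=3: 11
  i=4: 46   i=5: 66   i=6: 137   i=7: 118
  i=8: 127   i=9: 13   i=10: 67
Match at i=10, j=4: x = 10·12 + 4 = 124.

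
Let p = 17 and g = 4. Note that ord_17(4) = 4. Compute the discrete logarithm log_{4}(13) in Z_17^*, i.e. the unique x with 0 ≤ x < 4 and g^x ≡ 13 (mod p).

3

Successive powers of 4 modulo 17:
  4^0=1  4^1=4  4^2=16  4^3=13
So 4^3 ≡ 13 (mod 17), giving x = 3.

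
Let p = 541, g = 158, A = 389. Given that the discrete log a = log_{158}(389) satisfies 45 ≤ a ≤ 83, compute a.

Compute 158^45 mod 541 = 268, then multiply by 158 repeatedly:
  158^45=268  158^46=146  158^47=346  158^48=27  158^49=479
  158^50=483  158^51=33  158^52=345  158^53=410  158^54=401
  158^55=61  158^56=441  158^57=430  158^58=315  158^59=539
  158^60=225  158^61=385  158^62=238  158^63=275  158^64=170
  158^65=351  158^66=276  158^67=328  158^68=429  158^69=157
  158^70=461  158^71=344  158^72=252  158^73=323  158^74=180
  158^75=308  158^76=515  158^77=220  158^78=136  158^79=389
Found 389 at exponent 79.

79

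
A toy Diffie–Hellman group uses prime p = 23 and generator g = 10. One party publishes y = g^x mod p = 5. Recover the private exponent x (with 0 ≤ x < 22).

Successive powers of 10 modulo 23:
  10^0=1  10^1=10  10^2=8  10^3=11  10^4=18  10^5=19
  10^6=6  10^7=14  10^8=2  10^9=20  10^10=16  10^11=22
  10^12=13  10^13=15  10^14=12  10^15=5
So 10^15 ≡ 5 (mod 23), giving x = 15.

15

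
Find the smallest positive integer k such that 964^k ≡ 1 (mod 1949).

1948

The order of 964 must divide p − 1 = 1948 = 2^2 · 487.
Divisors: 1, 2, 4, 487, 974, 1948.
Check each in increasing order: 964^1 ≡ 964;  964^2 ≡ 1572;  964^4 ≡ 1801;  964^487 ≡ 1360;  964^974 ≡ 1948;  964^1948 ≡ 1.
Smallest exponent giving 1 is 1948.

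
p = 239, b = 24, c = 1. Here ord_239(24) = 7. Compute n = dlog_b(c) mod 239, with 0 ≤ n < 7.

0

Successive powers of 24 modulo 239:
  24^0=1
So 24^0 ≡ 1 (mod 239), giving n = 0.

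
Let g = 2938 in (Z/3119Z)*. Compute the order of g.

The order of 2938 must divide p − 1 = 3118 = 2 · 1559.
Divisors: 1, 2, 1559, 3118.
Check each in increasing order: 2938^1 ≡ 2938;  2938^2 ≡ 1571;  2938^1559 ≡ 3118;  2938^3118 ≡ 1.
Smallest exponent giving 1 is 3118.

3118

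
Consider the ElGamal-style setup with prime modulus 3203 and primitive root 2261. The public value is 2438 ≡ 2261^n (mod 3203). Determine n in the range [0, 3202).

Baby-step giant-step with m = ceil(sqrt(3202)) = 57.
Baby table (2261^j mod 3203 for j=0..56):
  0:1  1:2261  2:133  3:2834  4:1674  5:2171  6:1635  7:473
  8:2854  9:2052  10:1628  11:661  12:1923  13:1432  14:2722  15:1479
  16:87  17:1324  18:1962  19:3130  20:1503  21:3103  22:1313  23:2715
  24:1667  25:2359  26:704  27:3056  28:745  29:2870  30:2995  31:553
  32:1163  33:3083  34:935  35:55  36:2641  37:909  38:2126  39:2386
  40:894  41:241  42:391  43:23  44:755  45:3059  46:1122  47:66
  48:1888  49:2372  50:1270  51:1582  52:2354  53:2211  54:2391  55:2590
  56:906
Giant step factor: 2261^(-57) ≡ 3051 (mod 3203).
Scan 2438·3051^i mod 3203 for i = 0, 1, …:
  i=0: 2438   i=1: 972   i=2: 2797   i=3: 855
  i=4: 1363   i=5: 1019   i=6: 2059   i=7: 926
  i=8: 180   i=9: 1467     …   i=20: 1749
  i=21: 1
Match at i=21, j=0: n = 21·57 + 0 = 1197.

1197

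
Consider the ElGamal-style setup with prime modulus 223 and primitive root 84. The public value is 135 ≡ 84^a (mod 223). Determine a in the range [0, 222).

200

Baby-step giant-step with m = ceil(sqrt(222)) = 15.
Baby table (84^j mod 223 for j=0..14):
  0:1  1:84  2:143  3:193  4:156  5:170  6:8  7:3
  8:29  9:206  10:133  11:22  12:64  13:24  14:9
Giant step factor: 84^(-15) ≡ 182 (mod 223).
Scan 135·182^i mod 223 for i = 0, 1, …:
  i=0: 135   i=1: 40   i=2: 144   i=3: 117
  i=4: 109   i=5: 214   i=6: 146   i=7: 35
  i=8: 126   i=9: 186   i=10: 179   i=11: 20
  i=12: 72   i=13: 170
Match at i=13, j=5: a = 13·15 + 5 = 200.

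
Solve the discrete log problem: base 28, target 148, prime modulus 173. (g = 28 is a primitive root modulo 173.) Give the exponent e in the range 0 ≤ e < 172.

140

Baby-step giant-step with m = ceil(sqrt(172)) = 14.
Baby table (28^j mod 173 for j=0..13):
  0:1  1:28  2:92  3:154  4:160  5:155  6:15  7:74
  8:169  9:61  10:151  11:76  12:52  13:72
Giant step factor: 28^(-14) ≡ 49 (mod 173).
Scan 148·49^i mod 173 for i = 0, 1, …:
  i=0: 148   i=1: 159   i=2: 6   i=3: 121
  i=4: 47   i=5: 54   i=6: 51   i=7: 77
  i=8: 140   i=9: 113   i=10: 1
Match at i=10, j=0: e = 10·14 + 0 = 140.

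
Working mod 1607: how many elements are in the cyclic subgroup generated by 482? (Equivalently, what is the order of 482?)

The order of 482 must divide p − 1 = 1606 = 2 · 11 · 73.
Divisors: 1, 2, 11, 22, 73, 146, 803, 1606.
Check each in increasing order: 482^1 ≡ 482;  482^2 ≡ 916;  482^11 ≡ 557;  482^22 ≡ 98;  482^73 ≡ 328;  482^146 ≡ 1522;  482^803 ≡ 1.
Smallest exponent giving 1 is 803.

803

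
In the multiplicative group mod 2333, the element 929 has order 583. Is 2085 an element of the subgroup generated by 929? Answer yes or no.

no

2085 ∈ ⟨929⟩ iff 2085^583 ≡ 1 (mod 2333), since |⟨929⟩| = 583.
2085^583 mod 2333 = 108.
Since 108 ≠ 1, 2085 does not lie in the subgroup.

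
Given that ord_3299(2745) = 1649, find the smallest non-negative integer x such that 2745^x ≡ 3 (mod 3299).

1138

Baby-step giant-step with m = ceil(sqrt(1649)) = 41.
Baby table (2745^j mod 3299 for j=0..40):
  0:1  1:2745  2:109  3:2295  4:1984  5:2730  6:1821  7:660
  8:549  9:2661  10:459  11:3036  12:546  13:1024  14:132  15:2749
  16:1192  17:2731  18:1267  19:769  20:2844  21:1346  22:3189  23:1558
  24:1206  25:1573  26:2793  27:3208  28:929  29:3277  30:2291  31:901
  32:2294  33:2538  34:2621  35:2825  36:1975  37:1118  38:840  39:3098
  40:2487
Giant step factor: 2745^(-41) ≡ 326 (mod 3299).
Scan 3·326^i mod 3299 for i = 0, 1, …:
  i=0: 3   i=1: 978   i=2: 2124   i=3: 2933
  i=4: 2747   i=5: 1493   i=6: 1765   i=7: 1364
  i=8: 2598   i=9: 2404     …   i=26: 1207
  i=27: 901
Match at i=27, j=31: x = 27·41 + 31 = 1138.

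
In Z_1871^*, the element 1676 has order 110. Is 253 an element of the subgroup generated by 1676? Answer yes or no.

yes

253 ∈ ⟨1676⟩ iff 253^110 ≡ 1 (mod 1871), since |⟨1676⟩| = 110.
253^110 mod 1871 = 1.
Since 1 = 1, 253 lies in the subgroup.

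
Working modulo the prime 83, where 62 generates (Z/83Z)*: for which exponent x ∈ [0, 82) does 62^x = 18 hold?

Baby-step giant-step with m = ceil(sqrt(82)) = 10.
Baby table (62^j mod 83 for j=0..9):
  0:1  1:62  2:26  3:35  4:12  5:80  6:63  7:5
  8:61  9:47
Giant step factor: 62^(-10) ≡ 37 (mod 83).
Scan 18·37^i mod 83 for i = 0, 1, …:
  i=0: 18   i=1: 2   i=2: 74   i=3: 82
  i=4: 46   i=5: 42   i=6: 60   i=7: 62
Match at i=7, j=1: x = 7·10 + 1 = 71.

71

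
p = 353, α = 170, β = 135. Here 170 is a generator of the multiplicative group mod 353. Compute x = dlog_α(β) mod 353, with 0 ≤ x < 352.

248

Baby-step giant-step with m = ceil(sqrt(352)) = 19.
Baby table (170^j mod 353 for j=0..18):
  0:1  1:170  2:307  3:299  4:351  5:13  6:92  7:108
  8:4  9:327  10:169  11:137  12:345  13:52  14:15  15:79
  16:16  17:249  18:323
Giant step factor: 170^(-19) ≡ 105 (mod 353).
Scan 135·105^i mod 353 for i = 0, 1, …:
  i=0: 135   i=1: 55   i=2: 127   i=3: 274
  i=4: 177   i=5: 229   i=6: 41   i=7: 69
  i=8: 185   i=9: 10   i=10: 344   i=11: 114
  i=12: 321   i=13: 170
Match at i=13, j=1: x = 13·19 + 1 = 248.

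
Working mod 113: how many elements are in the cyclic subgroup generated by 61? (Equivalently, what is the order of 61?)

56

The order of 61 must divide p − 1 = 112 = 2^4 · 7.
Divisors: 1, 2, 4, 7, 8, 14, 16, 28, 56, 112.
Check each in increasing order: 61^1 ≡ 61;  61^2 ≡ 105;  61^4 ≡ 64;  61^7 ≡ 69;  61^8 ≡ 28;  61^14 ≡ 15;  61^16 ≡ 106;  61^28 ≡ 112;  61^56 ≡ 1.
Smallest exponent giving 1 is 56.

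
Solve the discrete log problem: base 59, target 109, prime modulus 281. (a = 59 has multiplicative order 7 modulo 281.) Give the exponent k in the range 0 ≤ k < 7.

Successive powers of 59 modulo 281:
  59^0=1  59^1=59  59^2=109
So 59^2 ≡ 109 (mod 281), giving k = 2.

2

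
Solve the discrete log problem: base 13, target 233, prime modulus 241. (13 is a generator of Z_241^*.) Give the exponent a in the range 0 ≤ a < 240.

30

Baby-step giant-step with m = ceil(sqrt(240)) = 16.
Baby table (13^j mod 241 for j=0..15):
  0:1  1:13  2:169  3:28  4:123  5:153  6:61  7:70
  8:187  9:21  10:32  11:175  12:106  13:173  14:80  15:76
Giant step factor: 13^(-16) ≡ 231 (mod 241).
Scan 233·231^i mod 241 for i = 0, 1, …:
  i=0: 233   i=1: 80
Match at i=1, j=14: a = 1·16 + 14 = 30.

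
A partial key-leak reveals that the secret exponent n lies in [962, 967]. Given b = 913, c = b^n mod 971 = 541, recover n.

Compute 913^962 mod 971 = 811, then multiply by 913 repeatedly:
  913^962=811  913^963=541
Found 541 at exponent 963.

963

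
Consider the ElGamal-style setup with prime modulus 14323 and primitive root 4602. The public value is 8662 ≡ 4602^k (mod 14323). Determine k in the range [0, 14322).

Baby-step giant-step with m = ceil(sqrt(14322)) = 120.
Baby table (4602^j mod 14323 for j=0..119):
  0:1  1:4602  2:9010  3:13258  4:11659  5:760  6:2708  7:1206
  8:7011  9:9226  10:4680  11:9891  12:14211  13:204  14:7813  15:4696
  16:11908  17:818  18:11810  19:8158  20:2533  21:12267  22:5791  23:9402
  24:12544  25:5798  26:12970  27:3999  28:12666  29:8645  30:9319  31:2976
  32:2764  33:1104  34:10266  35:6878  36:13049  37:9482  38:8306  39:10448
  40:13708  41:5724  42:1851  43:10440  44:5538  45:5259  46:10371  47:3106
  48:13781  49:12241  50:723  51:4310  52:11588  53:3447  54:7533  55:5206
  56:9956  57:12558  58:12934  59:10203  60:3412  61:4016  62:4962  63:4262
  64:5537  65:657  66:1361  67:4171  68:2122  69:11481  70:12338  71:3104
  72:4577  73:8544  74:2853  75:9638  76:10068  77:12354  78:5121  79:5507
  80:5827  81:3198  82:7475  83:10427  84:3004  85:2713  86:9893  87:9092
  88:3901  89:5683  90:13691  91:13428  92:6234  93:14222  94:7857  95:6662
  96:7304  97:11250  98:9178  99:12952  100:7101  101:8039  102:13492  103:14302
  104:3619  105:11312  106:8042  107:12975  108:12686  109:424  110:3320  111:10322
  112:6776  113:1981  114:7134  115:2352  116:10039  117:7803  118:1645  119:7746
Giant step factor: 4602^(-120) ≡ 7460 (mod 14323).
Scan 8662·7460^i mod 14323 for i = 0, 1, …:
  i=0: 8662   i=1: 7467   i=2: 1673   i=3: 5247
  i=4: 12184   i=5: 13205   i=6: 10029   i=7: 7311
  i=8: 12399   i=9: 12929     …   i=33: 11382
  i=34: 2976
Match at i=34, j=31: k = 34·120 + 31 = 4111.

4111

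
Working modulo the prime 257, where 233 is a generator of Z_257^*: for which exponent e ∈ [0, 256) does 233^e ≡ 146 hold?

156

Baby-step giant-step with m = ceil(sqrt(256)) = 16.
Baby table (233^j mod 257 for j=0..15):
  0:1  1:233  2:62  3:54  4:246  5:7  6:89  7:177
  8:121  9:180  10:49  11:109  12:211  13:76  14:232  15:86
Giant step factor: 233^(-16) ≡ 32 (mod 257).
Scan 146·32^i mod 257 for i = 0, 1, …:
  i=0: 146   i=1: 46   i=2: 187   i=3: 73
  i=4: 23   i=5: 222   i=6: 165   i=7: 140
  i=8: 111   i=9: 211
Match at i=9, j=12: e = 9·16 + 12 = 156.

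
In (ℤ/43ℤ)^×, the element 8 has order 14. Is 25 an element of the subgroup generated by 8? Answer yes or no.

no

⟨8⟩ has order 14; its elements mod 43 are {1, 2, 4, 8, 11, 16, 21, 22, 27, 32, 35, 39, 41, 42}.
25 is not in this set.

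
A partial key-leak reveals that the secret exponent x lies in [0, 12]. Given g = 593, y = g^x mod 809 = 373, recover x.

Compute 593^0 mod 809 = 1, then multiply by 593 repeatedly:
  593^0=1  593^1=593  593^2=543  593^3=17  593^4=373
Found 373 at exponent 4.

4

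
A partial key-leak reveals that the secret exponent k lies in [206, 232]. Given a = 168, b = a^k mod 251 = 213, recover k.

217

Compute 168^206 mod 251 = 169, then multiply by 168 repeatedly:
  168^206=169  168^207=29  168^208=103  168^209=236  168^210=241
  168^211=77  168^212=135  168^213=90  168^214=60  168^215=40
  168^216=194  168^217=213
Found 213 at exponent 217.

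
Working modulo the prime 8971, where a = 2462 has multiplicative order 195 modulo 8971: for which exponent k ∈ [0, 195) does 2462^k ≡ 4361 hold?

137

Baby-step giant-step with m = ceil(sqrt(195)) = 14.
Baby table (2462^j mod 8971 for j=0..13):
  0:1  1:2462  2:6019  3:7657  4:3463  5:3456  6:4164  7:6886
  8:7113  9:814  10:3535  11:1300  12:6924  13:1988
Giant step factor: 2462^(-14) ≡ 8248 (mod 8971).
Scan 4361·8248^i mod 8971 for i = 0, 1, …:
  i=0: 4361   i=1: 4789   i=2: 359   i=3: 602
  i=4: 4333   i=5: 7091   i=6: 4619   i=7: 6646
  i=8: 3398   i=9: 1300
Match at i=9, j=11: k = 9·14 + 11 = 137.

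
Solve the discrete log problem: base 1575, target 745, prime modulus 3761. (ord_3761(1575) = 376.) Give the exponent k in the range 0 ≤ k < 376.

330

Baby-step giant-step with m = ceil(sqrt(376)) = 20.
Baby table (1575^j mod 3761 for j=0..19):
  0:1  1:1575  2:2126  3:1160  4:2915  5:2705  6:2923  7:261
  8:1126  9:2019  10:1880  11:1093  12:2698  13:3181  14:423  15:528
  16:419  17:1750  18:3198  19:871
Giant step factor: 1575^(-20) ≡ 4 (mod 3761).
Scan 745·4^i mod 3761 for i = 0, 1, …:
  i=0: 745   i=1: 2980   i=2: 637   i=3: 2548
  i=4: 2670   i=5: 3158   i=6: 1349   i=7: 1635
  i=8: 2779   i=9: 3594     …   i=15: 470
  i=16: 1880
Match at i=16, j=10: k = 16·20 + 10 = 330.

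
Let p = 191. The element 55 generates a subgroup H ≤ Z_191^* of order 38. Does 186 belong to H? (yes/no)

yes

186 ∈ ⟨55⟩ iff 186^38 ≡ 1 (mod 191), since |⟨55⟩| = 38.
186^38 mod 191 = 1.
Since 1 = 1, 186 lies in the subgroup.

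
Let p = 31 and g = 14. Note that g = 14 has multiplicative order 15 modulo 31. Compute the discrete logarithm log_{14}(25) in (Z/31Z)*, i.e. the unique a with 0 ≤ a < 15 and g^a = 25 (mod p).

Successive powers of 14 modulo 31:
  14^0=1  14^1=14  14^2=10  14^3=16  14^4=7  14^5=5
  14^6=8  14^7=19  14^8=18  14^9=4  14^10=25
So 14^10 ≡ 25 (mod 31), giving a = 10.

10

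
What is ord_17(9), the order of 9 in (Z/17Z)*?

8

The order of 9 must divide p − 1 = 16 = 2^4.
Divisors: 1, 2, 4, 8, 16.
Check each in increasing order: 9^1 ≡ 9;  9^2 ≡ 13;  9^4 ≡ 16;  9^8 ≡ 1.
Smallest exponent giving 1 is 8.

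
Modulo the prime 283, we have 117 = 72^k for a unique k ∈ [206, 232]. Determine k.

Compute 72^206 mod 283 = 117, then multiply by 72 repeatedly:
  72^206=117
Found 117 at exponent 206.

206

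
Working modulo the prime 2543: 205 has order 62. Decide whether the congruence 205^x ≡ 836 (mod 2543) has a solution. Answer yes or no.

836 ∈ ⟨205⟩ iff 836^62 ≡ 1 (mod 2543), since |⟨205⟩| = 62.
836^62 mod 2543 = 1540.
Since 1540 ≠ 1, 836 does not lie in the subgroup.

no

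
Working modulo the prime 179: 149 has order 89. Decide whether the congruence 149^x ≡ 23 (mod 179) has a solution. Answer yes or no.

23 ∈ ⟨149⟩ iff 23^89 ≡ 1 (mod 179), since |⟨149⟩| = 89.
23^89 mod 179 = 178.
Since 178 ≠ 1, 23 does not lie in the subgroup.

no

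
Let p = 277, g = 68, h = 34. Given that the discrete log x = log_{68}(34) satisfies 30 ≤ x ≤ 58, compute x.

34

Compute 68^30 mod 277 = 146, then multiply by 68 repeatedly:
  68^30=146  68^31=233  68^32=55  68^33=139  68^34=34
Found 34 at exponent 34.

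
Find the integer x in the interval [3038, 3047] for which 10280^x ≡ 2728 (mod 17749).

3045

Compute 10280^3038 mod 17749 = 2023, then multiply by 10280 repeatedly:
  10280^3038=2023  10280^3039=12361  10280^3040=5989  10280^3041=13388  10280^3042=2894
  10280^3043=2996  10280^3044=4365  10280^3045=2728
Found 2728 at exponent 3045.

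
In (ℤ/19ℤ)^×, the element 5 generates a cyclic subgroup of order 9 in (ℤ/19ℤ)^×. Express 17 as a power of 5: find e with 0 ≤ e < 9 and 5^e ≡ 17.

Successive powers of 5 modulo 19:
  5^0=1  5^1=5  5^2=6  5^3=11  5^4=17
So 5^4 ≡ 17 (mod 19), giving e = 4.

4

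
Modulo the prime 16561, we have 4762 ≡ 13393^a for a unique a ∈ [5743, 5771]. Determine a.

Compute 13393^5743 mod 16561 = 7174, then multiply by 13393 repeatedly:
  13393^5743=7174  13393^5744=11021  13393^5745=12621  13393^5746=11487  13393^5747=10262
  13393^5748=15788  13393^5749=14397  13393^5750=15859  13393^5751=4762
Found 4762 at exponent 5751.

5751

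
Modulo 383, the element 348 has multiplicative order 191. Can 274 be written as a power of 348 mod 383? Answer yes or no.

274 ∈ ⟨348⟩ iff 274^191 ≡ 1 (mod 383), since |⟨348⟩| = 191.
274^191 mod 383 = 1.
Since 1 = 1, 274 lies in the subgroup.

yes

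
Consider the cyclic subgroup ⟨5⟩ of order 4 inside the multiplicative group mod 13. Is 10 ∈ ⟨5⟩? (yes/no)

⟨5⟩ has order 4; its elements mod 13 are {1, 5, 8, 12}.
10 is not in this set.

no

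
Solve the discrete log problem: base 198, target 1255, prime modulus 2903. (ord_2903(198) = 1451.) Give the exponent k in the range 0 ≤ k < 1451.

803

Baby-step giant-step with m = ceil(sqrt(1451)) = 39.
Baby table (198^j mod 2903 for j=0..38):
  0:1  1:198  2:1465  3:2673  4:908  5:2701  6:646  7:176
  8:12  9:2376  10:162  11:143  12:2187  13:479  14:1946  15:2112
  16:144  17:2385  18:1944  19:1716  20:117  21:2845  22:128  23:2120
  24:1728  25:2493  26:104  27:271  28:1404  29:2207  30:1536  31:2216
  32:415  33:886  34:1248  35:349  36:2333  37:357  38:1014
Giant step factor: 198^(-39) ≡ 2235 (mod 2903).
Scan 1255·2235^i mod 2903 for i = 0, 1, …:
  i=0: 1255   i=1: 627   i=2: 2099   i=3: 17
  i=4: 256   i=5: 269   i=6: 294   i=7: 1012
  i=8: 383   i=9: 2523     …   i=19: 1683
  i=20: 2120
Match at i=20, j=23: k = 20·39 + 23 = 803.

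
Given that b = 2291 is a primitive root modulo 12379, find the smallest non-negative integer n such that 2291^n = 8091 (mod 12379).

395

Baby-step giant-step with m = ceil(sqrt(12378)) = 112.
Baby table (2291^j mod 12379 for j=0..111):
  0:1  1:2291  2:12364  3:2772  4:225  5:7936  6:9004  7:4750
  8:1109  9:3024  10:8123  11:4156  12:1945  13:11934  14:7962  15:6675
  16:4360  17:11286  18:8874  19:4016  20:3059  21:1655  22:3631  23:12312
  24:7430  25:1005  26:12340  27:9683  28:585  29:3303  30:3604  31:12350
  32:7835  33:435  34:6265  35:5854  36:5057  37:11222  38:10798  39:4976
  40:11336  41:12013  42:3266  43:5490  44:526  45:4303  46:4489  47:9729
  48:6939  49:2613  50:7326  51:10321  52:1521  53:6112  54:1943  55:7352
  56:7992  57:1131  58:3910  59:7793  60:3245  61:6895  62:841  63:7986
  64:12143  65:4000  66:3540  67:1895  68:8795  69:8712  70:4244  71:5489
  72:10614  73:4318  74:1717  75:9504  76:11382  77:5988  78:2576  79:9212
  80:10876  81:10368  82:10166  83:5407  84:8437  85:5548  86:9614  87:3433
  88:4338  89:10400  90:9204  91:4927  92:10488  93:369  94:3607  95:6844
  96:7790  97:8751  98:6940  99:4904  100:7311  101:714  102:1746  103:1669
  104:10947  105:12102  106:9101  107:4155  108:12033  109:11949  110:5190  111:6450
Giant step factor: 2291^(-112) ≡ 10617 (mod 12379).
Scan 8091·10617^i mod 12379 for i = 0, 1, …:
  i=0: 8091   i=1: 4266   i=2: 9740   i=3: 7793
Match at i=3, j=59: n = 3·112 + 59 = 395.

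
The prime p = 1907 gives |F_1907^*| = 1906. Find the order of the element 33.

The order of 33 must divide p − 1 = 1906 = 2 · 953.
Divisors: 1, 2, 953, 1906.
Check each in increasing order: 33^1 ≡ 33;  33^2 ≡ 1089;  33^953 ≡ 1906;  33^1906 ≡ 1.
Smallest exponent giving 1 is 1906.

1906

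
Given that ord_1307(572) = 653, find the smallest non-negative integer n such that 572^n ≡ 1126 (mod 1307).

378

Baby-step giant-step with m = ceil(sqrt(653)) = 26.
Baby table (572^j mod 1307 for j=0..25):
  0:1  1:572  2:434  3:1225  4:148  5:1008  6:189  7:934
  8:992  9:186  10:525  11:997  12:432  13:81  14:587  15:1172
  16:1200  17:225  18:614  19:932  20:1155  21:625  22:689  23:701
  24:1030  25:1010
Giant step factor: 572^(-26) ≡ 553 (mod 1307).
Scan 1126·553^i mod 1307 for i = 0, 1, …:
  i=0: 1126   i=1: 546   i=2: 21   i=3: 1157
  i=4: 698   i=5: 429   i=6: 670   i=7: 629
  i=8: 175   i=9: 57     …   i=13: 885
  i=14: 587
Match at i=14, j=14: n = 14·26 + 14 = 378.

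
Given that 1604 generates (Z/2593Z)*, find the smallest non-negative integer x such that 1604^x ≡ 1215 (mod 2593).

Baby-step giant-step with m = ceil(sqrt(2592)) = 51.
Baby table (1604^j mod 2593 for j=0..50):
  0:1  1:1604  2:560  3:1062  4:2440  5:923  6:2482  7:873
  8:72  9:1396  10:1425  11:1267  12:1949  13:1631  14:2380  15:624
  16:2591  17:1978  18:1473  19:469  20:306  21:747  22:222  23:847
  24:2449  25:2394  26:2336  27:59  28:1288  29:1924  30:426  31:1345
  32:4  33:1230  34:2240  35:1655  36:1981  37:1099  38:2149  39:899
  40:288  41:398  42:514  43:2475  44:17  45:1338  46:1741  47:2496
  48:2585  49:133  50:706
Giant step factor: 1604^(-51) ≡ 264 (mod 2593).
Scan 1215·264^i mod 2593 for i = 0, 1, …:
  i=0: 1215   i=1: 1821   i=2: 1039   i=3: 2031
  i=4: 2026   i=5: 706
Match at i=5, j=50: x = 5·51 + 50 = 305.

305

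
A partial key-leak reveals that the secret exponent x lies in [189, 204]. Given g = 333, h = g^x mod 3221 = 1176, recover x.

Compute 333^189 mod 3221 = 599, then multiply by 333 repeatedly:
  333^189=599  333^190=2986  333^191=2270  333^192=2196  333^193=101
  333^194=1423  333^195=372  333^196=1478  333^197=2582  333^198=3020
  333^199=708  333^200=631  333^201=758  333^202=1176
Found 1176 at exponent 202.

202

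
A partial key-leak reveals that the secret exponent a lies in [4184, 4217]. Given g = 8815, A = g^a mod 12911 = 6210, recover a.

Compute 8815^4184 mod 12911 = 11859, then multiply by 8815 repeatedly:
  8815^4184=11859  8815^4185=9629  8815^4186=2721  8815^4187=9888  8815^4188=559
  8815^4189=8494  8815^4190=3721  8815^4191=6675  8815^4192=4698  8815^4193=7293
  8815^4194=3926  8815^4195=6210
Found 6210 at exponent 4195.

4195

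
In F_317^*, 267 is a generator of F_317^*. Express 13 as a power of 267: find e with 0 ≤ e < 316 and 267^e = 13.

133

Baby-step giant-step with m = ceil(sqrt(316)) = 18.
Baby table (267^j mod 317 for j=0..17):
  0:1  1:267  2:281  3:215  4:28  5:185  6:260  7:314
  8:150  9:108  10:306  11:233  12:79  13:171  14:9  15:184
  16:310  17:33
Giant step factor: 267^(-18) ≡ 39 (mod 317).
Scan 13·39^i mod 317 for i = 0, 1, …:
  i=0: 13   i=1: 190   i=2: 119   i=3: 203
  i=4: 309   i=5: 5   i=6: 195   i=7: 314
Match at i=7, j=7: e = 7·18 + 7 = 133.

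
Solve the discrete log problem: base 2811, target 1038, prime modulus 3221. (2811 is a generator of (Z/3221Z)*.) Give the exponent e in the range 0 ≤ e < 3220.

2145

Baby-step giant-step with m = ceil(sqrt(3220)) = 57.
Baby table (2811^j mod 3221 for j=0..56):
  0:1  1:2811  2:608  3:1958  4:2470  5:1915  6:774  7:1539
  8:326  9:1622  10:1727  11:550  12:3191  13:2637  14:1086  15:2459
  16:3204  17:528  18:2548  19:2145  20:3104  21:2876  22:2947  23:2826
  24:900  25:1415  26:2851  27:313  28:510  29:265  30:864  31:70
  32:289  33:687  34:1778  35:2187  36:1989  37:2644  38:1437  39:273
  40:805  41:1713  42:3069  43:1121  44:993  45:1937  46:1417  47:2031
  48:1529  49:1205  50:1984  51:1473  52:1618  53:146  54:1339  55:1801
  56:2420
Giant step factor: 2811^(-57) ≡ 122 (mod 3221).
Scan 1038·122^i mod 3221 for i = 0, 1, …:
  i=0: 1038   i=1: 1017   i=2: 1676   i=3: 1549
  i=4: 2160   i=5: 2619   i=6: 639   i=7: 654
  i=8: 2484   i=9: 274     …   i=36: 1574
  i=37: 1989
Match at i=37, j=36: e = 37·57 + 36 = 2145.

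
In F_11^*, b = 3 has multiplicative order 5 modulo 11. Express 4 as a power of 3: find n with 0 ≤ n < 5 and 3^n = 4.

Successive powers of 3 modulo 11:
  3^0=1  3^1=3  3^2=9  3^3=5  3^4=4
So 3^4 ≡ 4 (mod 11), giving n = 4.

4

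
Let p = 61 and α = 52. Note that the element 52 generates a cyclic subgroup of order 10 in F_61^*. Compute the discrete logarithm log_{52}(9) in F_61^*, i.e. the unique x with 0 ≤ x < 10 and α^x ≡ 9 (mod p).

Successive powers of 52 modulo 61:
  52^0=1  52^1=52  52^2=20  52^3=3  52^4=34  52^5=60
  52^6=9
So 52^6 ≡ 9 (mod 61), giving x = 6.

6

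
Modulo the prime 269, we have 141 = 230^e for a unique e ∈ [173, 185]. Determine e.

173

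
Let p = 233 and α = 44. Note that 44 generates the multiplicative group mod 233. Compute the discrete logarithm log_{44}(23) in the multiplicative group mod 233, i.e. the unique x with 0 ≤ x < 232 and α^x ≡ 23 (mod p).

Baby-step giant-step with m = ceil(sqrt(232)) = 16.
Baby table (44^j mod 233 for j=0..15):
  0:1  1:44  2:72  3:139  4:58  5:222  6:215  7:140
  8:102  9:61  10:121  11:198  12:91  13:43  14:28  15:67
Giant step factor: 44^(-16) ≡ 23 (mod 233).
Scan 23·23^i mod 233 for i = 0, 1, …:
  i=0: 23   i=1: 63   i=2: 51   i=3: 8
  i=4: 184   i=5: 38   i=6: 175   i=7: 64
  i=8: 74   i=9: 71   i=10: 2   i=11: 46
  i=12: 126   i=13: 102
Match at i=13, j=8: x = 13·16 + 8 = 216.

216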